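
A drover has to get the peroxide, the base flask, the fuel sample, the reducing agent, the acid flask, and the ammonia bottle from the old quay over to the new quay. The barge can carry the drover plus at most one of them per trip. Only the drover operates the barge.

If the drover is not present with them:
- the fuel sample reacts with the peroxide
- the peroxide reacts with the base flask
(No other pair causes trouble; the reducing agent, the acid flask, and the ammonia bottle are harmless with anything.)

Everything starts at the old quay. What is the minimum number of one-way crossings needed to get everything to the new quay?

13

Counting alone: the drover can take at most 1 across per trip to the new quay, so moving all 6 needs at least 6 loaded trips out, with a return between consecutive ones — at least 11 crossings.
The safety rule pushes this higher. Following every safe sequence of crossings, the most of the 6 that can be at the new quay as the barge arrives there on crossing 11 is 5 — never all 6.
So no plan with fewer than 13 crossings exists, and this one achieves 13:
1. Drover goes to the new quay with the peroxide.  [the old quay: the acid flask, the ammonia bottle, the base flask, the fuel sample, the reducing agent | the new quay: the peroxide]
2. Drover goes back to the old quay alone.  [the old quay: the acid flask, the ammonia bottle, the base flask, the fuel sample, the reducing agent | the new quay: the peroxide]
3. Drover goes to the new quay with the base flask.  [the old quay: the acid flask, the ammonia bottle, the fuel sample, the reducing agent | the new quay: the base flask, the peroxide]
4. Drover goes back to the old quay with the peroxide.  [the old quay: the acid flask, the ammonia bottle, the fuel sample, the peroxide, the reducing agent | the new quay: the base flask]
5. Drover goes to the new quay with the fuel sample.  [the old quay: the acid flask, the ammonia bottle, the peroxide, the reducing agent | the new quay: the base flask, the fuel sample]
6. Drover goes back to the old quay alone.  [the old quay: the acid flask, the ammonia bottle, the peroxide, the reducing agent | the new quay: the base flask, the fuel sample]
7. Drover goes to the new quay with the reducing agent.  [the old quay: the acid flask, the ammonia bottle, the peroxide | the new quay: the base flask, the fuel sample, the reducing agent]
8. Drover goes back to the old quay alone.  [the old quay: the acid flask, the ammonia bottle, the peroxide | the new quay: the base flask, the fuel sample, the reducing agent]
9. Drover goes to the new quay with the acid flask.  [the old quay: the ammonia bottle, the peroxide | the new quay: the acid flask, the base flask, the fuel sample, the reducing agent]
10. Drover goes back to the old quay alone.  [the old quay: the ammonia bottle, the peroxide | the new quay: the acid flask, the base flask, the fuel sample, the reducing agent]
11. Drover goes to the new quay with the ammonia bottle.  [the old quay: the peroxide | the new quay: the acid flask, the ammonia bottle, the base flask, the fuel sample, the reducing agent]
12. Drover goes back to the old quay alone.  [the old quay: the peroxide | the new quay: the acid flask, the ammonia bottle, the base flask, the fuel sample, the reducing agent]
13. Drover goes to the new quay with the peroxide.  [the old quay: — | the new quay: the acid flask, the ammonia bottle, the base flask, the fuel sample, the peroxide, the reducing agent]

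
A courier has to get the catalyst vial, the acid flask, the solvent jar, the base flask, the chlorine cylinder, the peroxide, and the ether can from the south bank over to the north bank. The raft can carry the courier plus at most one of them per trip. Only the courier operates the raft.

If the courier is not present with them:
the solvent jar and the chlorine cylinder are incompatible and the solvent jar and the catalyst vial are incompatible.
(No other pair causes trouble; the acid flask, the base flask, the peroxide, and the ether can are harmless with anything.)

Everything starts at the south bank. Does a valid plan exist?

Yes

1. Courier goes to the north bank with the solvent jar.  [the south bank: the acid flask, the base flask, the catalyst vial, the chlorine cylinder, the ether can, the peroxide | the north bank: the solvent jar]
2. Courier goes back to the south bank alone.  [the south bank: the acid flask, the base flask, the catalyst vial, the chlorine cylinder, the ether can, the peroxide | the north bank: the solvent jar]
3. Courier goes to the north bank with the catalyst vial.  [the south bank: the acid flask, the base flask, the chlorine cylinder, the ether can, the peroxide | the north bank: the catalyst vial, the solvent jar]
4. Courier goes back to the south bank with the solvent jar.  [the south bank: the acid flask, the base flask, the chlorine cylinder, the ether can, the peroxide, the solvent jar | the north bank: the catalyst vial]
5. Courier goes to the north bank with the chlorine cylinder.  [the south bank: the acid flask, the base flask, the ether can, the peroxide, the solvent jar | the north bank: the catalyst vial, the chlorine cylinder]
6. Courier goes back to the south bank alone.  [the south bank: the acid flask, the base flask, the ether can, the peroxide, the solvent jar | the north bank: the catalyst vial, the chlorine cylinder]
7. Courier goes to the north bank with the acid flask.  [the south bank: the base flask, the ether can, the peroxide, the solvent jar | the north bank: the acid flask, the catalyst vial, the chlorine cylinder]
8. Courier goes back to the south bank alone.  [the south bank: the base flask, the ether can, the peroxide, the solvent jar | the north bank: the acid flask, the catalyst vial, the chlorine cylinder]
9. Courier goes to the north bank with the base flask.  [the south bank: the ether can, the peroxide, the solvent jar | the north bank: the acid flask, the base flask, the catalyst vial, the chlorine cylinder]
10. Courier goes back to the south bank alone.  [the south bank: the ether can, the peroxide, the solvent jar | the north bank: the acid flask, the base flask, the catalyst vial, the chlorine cylinder]
11. Courier goes to the north bank with the peroxide.  [the south bank: the ether can, the solvent jar | the north bank: the acid flask, the base flask, the catalyst vial, the chlorine cylinder, the peroxide]
12. Courier goes back to the south bank alone.  [the south bank: the ether can, the solvent jar | the north bank: the acid flask, the base flask, the catalyst vial, the chlorine cylinder, the peroxide]
13. Courier goes to the north bank with the ether can.  [the south bank: the solvent jar | the north bank: the acid flask, the base flask, the catalyst vial, the chlorine cylinder, the ether can, the peroxide]
14. Courier goes back to the south bank alone.  [the south bank: the solvent jar | the north bank: the acid flask, the base flask, the catalyst vial, the chlorine cylinder, the ether can, the peroxide]
15. Courier goes to the north bank with the solvent jar.  [the south bank: — | the north bank: the acid flask, the base flask, the catalyst vial, the chlorine cylinder, the ether can, the peroxide, the solvent jar]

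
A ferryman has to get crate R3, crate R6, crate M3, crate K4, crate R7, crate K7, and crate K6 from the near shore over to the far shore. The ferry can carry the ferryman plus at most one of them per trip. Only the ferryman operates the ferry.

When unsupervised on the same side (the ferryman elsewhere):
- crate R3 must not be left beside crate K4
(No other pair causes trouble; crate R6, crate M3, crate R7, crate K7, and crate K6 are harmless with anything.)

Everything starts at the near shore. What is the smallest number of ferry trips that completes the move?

Counting alone: the ferryman can take at most 1 across per trip to the far shore, so moving all 7 needs at least 7 loaded trips out, with a return between consecutive ones — at least 13 crossings.
The plan below uses exactly 13 crossings, so it is optimal:
1. Ferryman goes to the far shore with crate R3.
2. Ferryman goes back to the near shore alone.
3. Ferryman goes to the far shore with crate R6.
4. Ferryman goes back to the near shore alone.
5. Ferryman goes to the far shore with crate M3.
6. Ferryman goes back to the near shore alone.
7. Ferryman goes to the far shore with crate R7.
8. Ferryman goes back to the near shore alone.
9. Ferryman goes to the far shore with crate K7.
10. Ferryman goes back to the near shore alone.
11. Ferryman goes to the far shore with crate K6.
12. Ferryman goes back to the near shore alone.
13. Ferryman goes to the far shore with crate K4.

13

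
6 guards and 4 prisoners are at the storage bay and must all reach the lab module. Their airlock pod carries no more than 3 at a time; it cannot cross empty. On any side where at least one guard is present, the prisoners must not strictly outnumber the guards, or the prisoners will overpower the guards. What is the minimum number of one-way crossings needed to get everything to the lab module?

9

Counting alone: each trip to the lab module takes at most 3 across and each return brings at least 1 back, so after t trips out (and t−1 returns) at most 3t − (t−1) of the 10 are across; that first reaches 10 at t = 5, so at least 9 crossings are needed.
The plan below uses exactly 9 crossings, so it is optimal:
1. 2 prisoners → the lab module.  (the storage bay: 6G 2P; the lab module: 0G 2P)
2. 1 prisoner ← the storage bay.  (the storage bay: 6G 3P; the lab module: 0G 1P)
3. 3 prisoners → the lab module.  (the storage bay: 6G 0P; the lab module: 0G 4P)
4. 1 prisoner ← the storage bay.  (the storage bay: 6G 1P; the lab module: 0G 3P)
5. 3 guards → the lab module.  (the storage bay: 3G 1P; the lab module: 3G 3P)
6. 1 prisoner ← the storage bay.  (the storage bay: 3G 2P; the lab module: 3G 2P)
7. 1 guard and 2 prisoners → the lab module.  (the storage bay: 2G 0P; the lab module: 4G 4P)
8. 1 prisoner ← the storage bay.  (the storage bay: 2G 1P; the lab module: 4G 3P)
9. 2 guards and 1 prisoner → the lab module.  (the storage bay: 0G 0P; the lab module: 6G 4P)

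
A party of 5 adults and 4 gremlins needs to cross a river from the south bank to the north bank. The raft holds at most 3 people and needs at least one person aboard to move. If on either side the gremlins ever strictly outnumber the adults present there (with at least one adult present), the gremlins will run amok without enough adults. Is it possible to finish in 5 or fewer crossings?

Counting alone: each trip to the north bank takes at most 3 across and each return brings at least 1 back, so after t trips out (and t−1 returns) at most 3t − (t−1) of the 9 are across; that first reaches 9 at t = 4, so at least 7 crossings are needed.
Since 5 < 7, 5 crossings cannot be enough. (The shortest complete plan in fact takes 7:)
1. 3 gremlins → the north bank.  (the south bank: 5A 1G; the north bank: 0A 3G)
2. 1 gremlin ← the south bank.  (the south bank: 5A 2G; the north bank: 0A 2G)
3. 3 adults → the north bank.  (the south bank: 2A 2G; the north bank: 3A 2G)
4. 1 adult ← the south bank.  (the south bank: 3A 2G; the north bank: 2A 2G)
5. 2 adults and 1 gremlin → the north bank.  (the south bank: 1A 1G; the north bank: 4A 3G)
6. 1 adult ← the south bank.  (the south bank: 2A 1G; the north bank: 3A 3G)
7. 2 adults and 1 gremlin → the north bank.  (the south bank: 0A 0G; the north bank: 5A 4G)

No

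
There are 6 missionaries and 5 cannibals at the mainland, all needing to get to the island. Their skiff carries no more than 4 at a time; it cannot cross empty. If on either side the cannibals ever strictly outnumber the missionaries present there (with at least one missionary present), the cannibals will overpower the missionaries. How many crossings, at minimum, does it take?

Counting alone: each trip to the island takes at most 4 across and each return brings at least 1 back, so after t trips out (and t−1 returns) at most 4t − (t−1) of the 11 are across; that first reaches 11 at t = 4, so at least 7 crossings are needed.
The plan below uses exactly 7 crossings, so it is optimal:
1. 2 cannibals → the island.  (the mainland: 6M 3C; the island: 0M 2C)
2. 1 cannibal ← the mainland.  (the mainland: 6M 4C; the island: 0M 1C)
3. 4 cannibals → the island.  (the mainland: 6M 0C; the island: 0M 5C)
4. 1 cannibal ← the mainland.  (the mainland: 6M 1C; the island: 0M 4C)
5. 4 missionaries → the island.  (the mainland: 2M 1C; the island: 4M 4C)
6. 1 cannibal ← the mainland.  (the mainland: 2M 2C; the island: 4M 3C)
7. 2 missionaries and 2 cannibals → the island.  (the mainland: 0M 0C; the island: 6M 5C)

7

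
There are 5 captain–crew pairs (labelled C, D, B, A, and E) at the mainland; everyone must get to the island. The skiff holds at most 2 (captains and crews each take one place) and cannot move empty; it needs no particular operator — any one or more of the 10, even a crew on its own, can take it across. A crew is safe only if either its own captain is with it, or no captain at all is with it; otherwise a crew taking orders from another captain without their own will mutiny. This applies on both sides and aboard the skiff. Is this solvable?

No

Following every safe sequence of crossings from the start, the most of the 10 that can be at the island as the skiff arrives there on crossings 1, 3, 5, 7 is 2, 3, 4, 5 respectively; the best ever achieved is 5 of 10.
From crossing 9 on, no configuration arises that was not already reachable earlier: only 82 distinct safe configurations (who is on which side, and where the skiff is) can ever be reached, none of them has everyone across, and every continuation just revisits them. So no valid plan exists.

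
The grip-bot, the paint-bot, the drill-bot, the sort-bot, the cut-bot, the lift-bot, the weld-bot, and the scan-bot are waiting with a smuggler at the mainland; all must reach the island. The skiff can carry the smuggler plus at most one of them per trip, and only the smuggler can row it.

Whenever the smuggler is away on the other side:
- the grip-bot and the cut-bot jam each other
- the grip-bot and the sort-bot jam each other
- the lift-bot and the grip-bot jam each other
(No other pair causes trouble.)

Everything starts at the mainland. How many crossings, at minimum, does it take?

Following every safe sequence of crossings from the start, the most of the 8 that can be at the island as the skiff arrives there on crossings 1, 3, 5, 7, 9, 11 is 1, 2, 3, 4, 5, 6 respectively; the best ever achieved is 6 of 8.
From crossing 13 on, no configuration arises that was not already reachable earlier: only 144 distinct safe configurations (who is on which side, and where the skiff is) can ever be reached, none of them has everyone across, and every continuation just revisits them. So no valid plan exists.

impossible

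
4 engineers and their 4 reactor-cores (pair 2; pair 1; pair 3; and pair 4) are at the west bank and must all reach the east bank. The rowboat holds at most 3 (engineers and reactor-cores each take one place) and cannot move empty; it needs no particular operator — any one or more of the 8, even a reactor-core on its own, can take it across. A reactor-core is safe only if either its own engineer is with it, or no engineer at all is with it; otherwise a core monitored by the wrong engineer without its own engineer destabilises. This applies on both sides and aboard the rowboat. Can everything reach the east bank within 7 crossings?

Counting alone: each trip to the east bank takes at most 3 across and each return brings at least 1 back, so after t trips out (and t−1 returns) at most 3t − (t−1) of the 8 are across; that first reaches 8 at t = 4, so at least 7 crossings are needed.
The safety rule pushes this higher. Following every safe sequence of crossings, the most of the 8 that can be at the east bank as the rowboat arrives there on crossing 7 is 7 — never all 8.
So the move cannot be finished within 7 crossings. (The shortest complete plan takes 9:)
1. engineer 2 and reactor-core 2 cross → the east bank.
2. engineer 2 crosses ← the west bank.
3. engineer 1, engineer 2, and reactor-core 1 cross → the east bank.
4. engineer 2 and reactor-core 2 cross ← the west bank.
5. engineer 2, engineer 3, and engineer 4 cross → the east bank.
6. reactor-core 1 crosses ← the west bank.
7. reactor-core 1 and reactor-core 2 cross → the east bank.
8. reactor-core 2 crosses ← the west bank.
9. reactor-core 2, reactor-core 3, and reactor-core 4 cross → the east bank.

No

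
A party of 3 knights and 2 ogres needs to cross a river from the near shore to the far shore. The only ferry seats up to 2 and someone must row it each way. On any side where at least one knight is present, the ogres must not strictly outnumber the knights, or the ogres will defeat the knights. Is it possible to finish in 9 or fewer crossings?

Yes — this plan uses 7 crossings (≤ 9):
1. 2 ogres → the far shore.  (the near shore: 3K 0O; the far shore: 0K 2O)
2. 1 ogre ← the near shore.  (the near shore: 3K 1O; the far shore: 0K 1O)
3. 2 knights → the far shore.  (the near shore: 1K 1O; the far shore: 2K 1O)
4. 1 knight ← the near shore.  (the near shore: 2K 1O; the far shore: 1K 1O)
5. 1 knight and 1 ogre → the far shore.  (the near shore: 1K 0O; the far shore: 2K 2O)
6. 1 ogre ← the near shore.  (the near shore: 1K 1O; the far shore: 2K 1O)
7. 1 knight and 1 ogre → the far shore.  (the near shore: 0K 0O; the far shore: 3K 2O)

Yes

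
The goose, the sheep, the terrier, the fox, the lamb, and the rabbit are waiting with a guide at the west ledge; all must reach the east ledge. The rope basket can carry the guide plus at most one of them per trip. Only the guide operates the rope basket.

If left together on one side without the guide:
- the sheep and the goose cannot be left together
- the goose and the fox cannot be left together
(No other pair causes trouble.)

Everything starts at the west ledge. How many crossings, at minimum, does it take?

13

Counting alone: the guide can take at most 1 across per trip to the east ledge, so moving all 6 needs at least 6 loaded trips out, with a return between consecutive ones — at least 11 crossings.
The safety rule pushes this higher. Following every safe sequence of crossings, the most of the 6 that can be at the east ledge as the rope basket arrives there on crossing 11 is 5 — never all 6.
So no plan with fewer than 13 crossings exists, and this one achieves 13:
1. Guide goes to the east ledge with the goose.  [the west ledge: the fox, the lamb, the rabbit, the sheep, the terrier | the east ledge: the goose]
2. Guide goes back to the west ledge alone.  [the west ledge: the fox, the lamb, the rabbit, the sheep, the terrier | the east ledge: the goose]
3. Guide goes to the east ledge with the sheep.  [the west ledge: the fox, the lamb, the rabbit, the terrier | the east ledge: the goose, the sheep]
4. Guide goes back to the west ledge with the goose.  [the west ledge: the fox, the goose, the lamb, the rabbit, the terrier | the east ledge: the sheep]
5. Guide goes to the east ledge with the fox.  [the west ledge: the goose, the lamb, the rabbit, the terrier | the east ledge: the fox, the sheep]
6. Guide goes back to the west ledge alone.  [the west ledge: the goose, the lamb, the rabbit, the terrier | the east ledge: the fox, the sheep]
7. Guide goes to the east ledge with the terrier.  [the west ledge: the goose, the lamb, the rabbit | the east ledge: the fox, the sheep, the terrier]
8. Guide goes back to the west ledge alone.  [the west ledge: the goose, the lamb, the rabbit | the east ledge: the fox, the sheep, the terrier]
9. Guide goes to the east ledge with the lamb.  [the west ledge: the goose, the rabbit | the east ledge: the fox, the lamb, the sheep, the terrier]
10. Guide goes back to the west ledge alone.  [the west ledge: the goose, the rabbit | the east ledge: the fox, the lamb, the sheep, the terrier]
11. Guide goes to the east ledge with the rabbit.  [the west ledge: the goose | the east ledge: the fox, the lamb, the rabbit, the sheep, the terrier]
12. Guide goes back to the west ledge alone.  [the west ledge: the goose | the east ledge: the fox, the lamb, the rabbit, the sheep, the terrier]
13. Guide goes to the east ledge with the goose.  [the west ledge: — | the east ledge: the fox, the goose, the lamb, the rabbit, the sheep, the terrier]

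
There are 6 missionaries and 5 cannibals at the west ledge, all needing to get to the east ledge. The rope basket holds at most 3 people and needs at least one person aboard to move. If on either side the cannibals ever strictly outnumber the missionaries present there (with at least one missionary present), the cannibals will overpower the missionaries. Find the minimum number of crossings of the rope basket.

9

Counting alone: each trip to the east ledge takes at most 3 across and each return brings at least 1 back, so after t trips out (and t−1 returns) at most 3t − (t−1) of the 11 are across; that first reaches 11 at t = 5, so at least 9 crossings are needed.
The plan below uses exactly 9 crossings, so it is optimal:
1. 3 cannibals → the east ledge.  (the west ledge: 6M 2C; the east ledge: 0M 3C)
2. 1 cannibal ← the west ledge.  (the west ledge: 6M 3C; the east ledge: 0M 2C)
3. 3 missionaries → the east ledge.  (the west ledge: 3M 3C; the east ledge: 3M 2C)
4. 1 missionary ← the west ledge.  (the west ledge: 4M 3C; the east ledge: 2M 2C)
5. 2 missionaries and 1 cannibal → the east ledge.  (the west ledge: 2M 2C; the east ledge: 4M 3C)
6. 1 missionary ← the west ledge.  (the west ledge: 3M 2C; the east ledge: 3M 3C)
7. 2 missionaries and 1 cannibal → the east ledge.  (the west ledge: 1M 1C; the east ledge: 5M 4C)
8. 1 missionary ← the west ledge.  (the west ledge: 2M 1C; the east ledge: 4M 4C)
9. 2 missionaries and 1 cannibal → the east ledge.  (the west ledge: 0M 0C; the east ledge: 6M 5C)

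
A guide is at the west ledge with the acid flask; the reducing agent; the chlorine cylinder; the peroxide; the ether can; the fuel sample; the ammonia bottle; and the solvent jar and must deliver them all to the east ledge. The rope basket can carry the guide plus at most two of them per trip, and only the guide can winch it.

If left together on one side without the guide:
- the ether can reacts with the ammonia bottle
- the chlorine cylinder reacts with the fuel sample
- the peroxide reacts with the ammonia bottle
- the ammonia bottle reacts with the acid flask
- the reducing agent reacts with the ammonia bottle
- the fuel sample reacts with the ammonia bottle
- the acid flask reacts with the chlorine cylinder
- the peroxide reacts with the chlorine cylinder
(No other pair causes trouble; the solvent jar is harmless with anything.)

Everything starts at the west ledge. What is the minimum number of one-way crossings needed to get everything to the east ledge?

11

Counting alone: the guide can take at most 2 across per trip to the east ledge, so moving all 8 needs at least 4 loaded trips out, with a return between consecutive ones — at least 7 crossings.
The safety rule pushes this higher. Following every safe sequence of crossings, the most of the 8 that can be at the east ledge as the rope basket arrives there on crossings 7, 9 is 6, 7 respectively — never all 8.
So no plan with fewer than 11 crossings exists, and this one achieves 11:
1. Guide goes to the east ledge with the ammonia bottle and the chlorine cylinder.  [the west ledge: the acid flask, the ether can, the fuel sample, the peroxide, the reducing agent, the solvent jar | the east ledge: the ammonia bottle, the chlorine cylinder]
2. Guide goes back to the west ledge alone.  [the west ledge: the acid flask, the ether can, the fuel sample, the peroxide, the reducing agent, the solvent jar | the east ledge: the ammonia bottle, the chlorine cylinder]
3. Guide goes to the east ledge with the solvent jar.  [the west ledge: the acid flask, the ether can, the fuel sample, the peroxide, the reducing agent | the east ledge: the ammonia bottle, the chlorine cylinder, the solvent jar]
4. Guide goes back to the west ledge alone.  [the west ledge: the acid flask, the ether can, the fuel sample, the peroxide, the reducing agent | the east ledge: the ammonia bottle, the chlorine cylinder, the solvent jar]
5. Guide goes to the east ledge with the acid flask and the peroxide.  [the west ledge: the ether can, the fuel sample, the reducing agent | the east ledge: the acid flask, the ammonia bottle, the chlorine cylinder, the peroxide, the solvent jar]
6. Guide goes back to the west ledge with the ammonia bottle and the chlorine cylinder.  [the west ledge: the ammonia bottle, the chlorine cylinder, the ether can, the fuel sample, the reducing agent | the east ledge: the acid flask, the peroxide, the solvent jar]
7. Guide goes to the east ledge with the ammonia bottle and the fuel sample.  [the west ledge: the chlorine cylinder, the ether can, the reducing agent | the east ledge: the acid flask, the ammonia bottle, the fuel sample, the peroxide, the solvent jar]
8. Guide goes back to the west ledge with the ammonia bottle.  [the west ledge: the ammonia bottle, the chlorine cylinder, the ether can, the reducing agent | the east ledge: the acid flask, the fuel sample, the peroxide, the solvent jar]
9. Guide goes to the east ledge with the ether can and the reducing agent.  [the west ledge: the ammonia bottle, the chlorine cylinder | the east ledge: the acid flask, the ether can, the fuel sample, the peroxide, the reducing agent, the solvent jar]
10. Guide goes back to the west ledge alone.  [the west ledge: the ammonia bottle, the chlorine cylinder | the east ledge: the acid flask, the ether can, the fuel sample, the peroxide, the reducing agent, the solvent jar]
11. Guide goes to the east ledge with the ammonia bottle and the chlorine cylinder.  [the west ledge: — | the east ledge: the acid flask, the ammonia bottle, the chlorine cylinder, the ether can, the fuel sample, the peroxide, the reducing agent, the solvent jar]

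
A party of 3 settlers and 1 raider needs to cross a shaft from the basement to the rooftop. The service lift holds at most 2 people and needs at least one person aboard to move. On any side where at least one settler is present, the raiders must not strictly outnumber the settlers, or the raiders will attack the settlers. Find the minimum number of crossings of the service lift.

Counting alone: each trip to the rooftop takes at most 2 across and each return brings at least 1 back, so after t trips out (and t−1 returns) at most 2t − (t−1) of the 4 are across; that first reaches 4 at t = 3, so at least 5 crossings are needed.
The plan below uses exactly 5 crossings, so it is optimal:
1. 1 settler and 1 raider → the rooftop.  (the basement: 2S 0R; the rooftop: 1S 1R)
2. 1 raider ← the basement.  (the basement: 2S 1R; the rooftop: 1S 0R)
3. 1 settler and 1 raider → the rooftop.  (the basement: 1S 0R; the rooftop: 2S 1R)
4. 1 raider ← the basement.  (the basement: 1S 1R; the rooftop: 2S 0R)
5. 1 settler and 1 raider → the rooftop.  (the basement: 0S 0R; the rooftop: 3S 1R)

5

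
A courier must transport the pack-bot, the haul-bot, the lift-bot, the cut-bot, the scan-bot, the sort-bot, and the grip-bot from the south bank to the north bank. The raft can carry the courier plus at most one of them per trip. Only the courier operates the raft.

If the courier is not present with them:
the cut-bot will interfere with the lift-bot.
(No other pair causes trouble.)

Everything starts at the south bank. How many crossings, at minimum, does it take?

13

Counting alone: the courier can take at most 1 across per trip to the north bank, so moving all 7 needs at least 7 loaded trips out, with a return between consecutive ones — at least 13 crossings.
The plan below uses exactly 13 crossings, so it is optimal:
1. Courier goes to the north bank with the lift-bot.
2. Courier goes back to the south bank alone.
3. Courier goes to the north bank with the pack-bot.
4. Courier goes back to the south bank alone.
5. Courier goes to the north bank with the haul-bot.
6. Courier goes back to the south bank alone.
7. Courier goes to the north bank with the scan-bot.
8. Courier goes back to the south bank alone.
9. Courier goes to the north bank with the sort-bot.
10. Courier goes back to the south bank alone.
11. Courier goes to the north bank with the grip-bot.
12. Courier goes back to the south bank alone.
13. Courier goes to the north bank with the cut-bot.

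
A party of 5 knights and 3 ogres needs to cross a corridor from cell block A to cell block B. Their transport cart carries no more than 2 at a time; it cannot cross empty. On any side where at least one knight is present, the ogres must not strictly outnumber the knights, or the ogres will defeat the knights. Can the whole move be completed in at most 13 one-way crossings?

Yes

Yes — this plan uses 13 crossings (≤ 13):
1. 2 ogres → cell block B.  (cell block A: 5K 1O; cell block B: 0K 2O)
2. 1 ogre ← cell block A.  (cell block A: 5K 2O; cell block B: 0K 1O)
3. 2 ogres → cell block B.  (cell block A: 5K 0O; cell block B: 0K 3O)
4. 1 ogre ← cell block A.  (cell block A: 5K 1O; cell block B: 0K 2O)
5. 2 knights → cell block B.  (cell block A: 3K 1O; cell block B: 2K 2O)
6. 1 ogre ← cell block A.  (cell block A: 3K 2O; cell block B: 2K 1O)
7. 1 knight and 1 ogre → cell block B.  (cell block A: 2K 1O; cell block B: 3K 2O)
8. 1 ogre ← cell block A.  (cell block A: 2K 2O; cell block B: 3K 1O)
9. 2 ogres → cell block B.  (cell block A: 2K 0O; cell block B: 3K 3O)
10. 1 ogre ← cell block A.  (cell block A: 2K 1O; cell block B: 3K 2O)
11. 1 knight and 1 ogre → cell block B.  (cell block A: 1K 0O; cell block B: 4K 3O)
12. 1 ogre ← cell block A.  (cell block A: 1K 1O; cell block B: 4K 2O)
13. 1 knight and 1 ogre → cell block B.  (cell block A: 0K 0O; cell block B: 5K 3O)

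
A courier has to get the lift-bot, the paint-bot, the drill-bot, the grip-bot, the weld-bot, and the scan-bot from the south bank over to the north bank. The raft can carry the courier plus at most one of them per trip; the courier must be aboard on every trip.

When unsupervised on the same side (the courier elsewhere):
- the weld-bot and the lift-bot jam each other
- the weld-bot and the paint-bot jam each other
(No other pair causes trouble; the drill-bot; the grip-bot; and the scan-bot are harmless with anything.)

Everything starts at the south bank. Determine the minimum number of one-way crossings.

Counting alone: the courier can take at most 1 across per trip to the north bank, so moving all 6 needs at least 6 loaded trips out, with a return between consecutive ones — at least 11 crossings.
The safety rule pushes this higher. Following every safe sequence of crossings, the most of the 6 that can be at the north bank as the raft arrives there on crossing 11 is 5 — never all 6.
So no plan with fewer than 13 crossings exists, and this one achieves 13:
1. Courier goes to the north bank with the weld-bot.
2. Courier goes back to the south bank alone.
3. Courier goes to the north bank with the lift-bot.
4. Courier goes back to the south bank with the weld-bot.
5. Courier goes to the north bank with the paint-bot.
6. Courier goes back to the south bank alone.
7. Courier goes to the north bank with the drill-bot.
8. Courier goes back to the south bank alone.
9. Courier goes to the north bank with the grip-bot.
10. Courier goes back to the south bank alone.
11. Courier goes to the north bank with the scan-bot.
12. Courier goes back to the south bank alone.
13. Courier goes to the north bank with the weld-bot.

13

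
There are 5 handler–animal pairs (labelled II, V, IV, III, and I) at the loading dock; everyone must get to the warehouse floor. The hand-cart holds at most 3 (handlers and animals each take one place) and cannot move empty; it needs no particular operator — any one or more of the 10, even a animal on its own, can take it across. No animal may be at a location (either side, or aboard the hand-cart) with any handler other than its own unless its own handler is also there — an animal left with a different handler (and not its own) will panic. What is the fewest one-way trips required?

11

Counting alone: each trip to the warehouse floor takes at most 3 across and each return brings at least 1 back, so after t trips out (and t−1 returns) at most 3t − (t−1) of the 10 are across; that first reaches 10 at t = 5, so at least 9 crossings are needed.
The safety rule pushes this higher. Following every safe sequence of crossings, the most of the 10 that can be at the warehouse floor as the hand-cart arrives there on crossing 9 is 9 — never all 10.
So no plan with fewer than 11 crossings exists, and this one achieves 11:
1. animal II and handler II cross → the warehouse floor.
2. handler II crosses ← the loading dock.
3. animal III, animal IV, and animal V cross → the warehouse floor.
4. animal II crosses ← the loading dock.
5. handler III, handler IV, and handler V cross → the warehouse floor.
6. animal V and handler V cross ← the loading dock.
7. handler I, handler II, and handler V cross → the warehouse floor.
8. animal IV crosses ← the loading dock.
9. animal II and animal V cross → the warehouse floor.
10. animal II crosses ← the loading dock.
11. animal I, animal II, and animal IV cross → the warehouse floor.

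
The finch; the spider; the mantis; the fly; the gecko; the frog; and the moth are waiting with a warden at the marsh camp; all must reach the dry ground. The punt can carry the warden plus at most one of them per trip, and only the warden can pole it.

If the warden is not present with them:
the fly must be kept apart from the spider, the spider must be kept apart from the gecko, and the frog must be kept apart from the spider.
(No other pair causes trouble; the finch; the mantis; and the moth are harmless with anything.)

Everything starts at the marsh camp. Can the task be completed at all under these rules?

No

Following every safe sequence of crossings from the start, the most of the 7 that can be at the dry ground as the punt arrives there on crossings 1, 3, 5, 7, 9 is 1, 2, 3, 4, 5 respectively; the best ever achieved is 5 of 7.
From crossing 11 on, no configuration arises that was not already reachable earlier: only 72 distinct safe configurations (who is on which side, and where the punt is) can ever be reached, none of them has everyone across, and every continuation just revisits them. So no valid plan exists.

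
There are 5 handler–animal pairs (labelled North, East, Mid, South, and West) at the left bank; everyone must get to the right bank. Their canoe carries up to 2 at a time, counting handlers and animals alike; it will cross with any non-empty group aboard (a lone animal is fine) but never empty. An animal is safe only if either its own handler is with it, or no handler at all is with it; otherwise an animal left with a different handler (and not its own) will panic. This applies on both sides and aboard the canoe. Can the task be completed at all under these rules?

No

Following every safe sequence of crossings from the start, the most of the 10 that can be at the right bank as the canoe arrives there on crossings 1, 3, 5, 7 is 2, 3, 4, 5 respectively; the best ever achieved is 5 of 10.
From crossing 9 on, no configuration arises that was not already reachable earlier: only 82 distinct safe configurations (who is on which side, and where the canoe is) can ever be reached, none of them has everyone across, and every continuation just revisits them. So no valid plan exists.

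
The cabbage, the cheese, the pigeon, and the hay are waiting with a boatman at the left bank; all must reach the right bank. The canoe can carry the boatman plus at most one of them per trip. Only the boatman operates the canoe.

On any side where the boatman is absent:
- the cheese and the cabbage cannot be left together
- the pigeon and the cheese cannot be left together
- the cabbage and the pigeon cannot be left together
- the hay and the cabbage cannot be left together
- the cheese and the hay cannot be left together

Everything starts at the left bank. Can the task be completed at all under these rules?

No

Whatever the first load, the items left behind include a forbidden pair without the boatman. No opening move is safe, so no plan exists.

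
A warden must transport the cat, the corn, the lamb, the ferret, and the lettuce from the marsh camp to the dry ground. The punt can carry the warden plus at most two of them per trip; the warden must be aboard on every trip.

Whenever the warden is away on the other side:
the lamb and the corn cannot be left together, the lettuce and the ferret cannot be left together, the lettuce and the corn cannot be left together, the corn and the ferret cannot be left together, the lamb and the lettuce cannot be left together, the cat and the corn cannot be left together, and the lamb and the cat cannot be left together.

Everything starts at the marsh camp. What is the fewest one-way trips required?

impossible

Whatever the first load, the items left behind include a forbidden pair without the warden. No opening move is safe, so no plan exists.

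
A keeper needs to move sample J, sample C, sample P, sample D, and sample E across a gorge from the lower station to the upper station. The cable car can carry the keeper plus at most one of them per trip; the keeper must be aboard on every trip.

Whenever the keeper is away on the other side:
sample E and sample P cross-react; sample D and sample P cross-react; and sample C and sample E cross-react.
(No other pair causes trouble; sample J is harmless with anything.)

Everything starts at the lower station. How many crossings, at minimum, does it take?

Whatever the first load, the items left behind include a forbidden pair without the keeper. No opening move is safe, so no plan exists.

impossible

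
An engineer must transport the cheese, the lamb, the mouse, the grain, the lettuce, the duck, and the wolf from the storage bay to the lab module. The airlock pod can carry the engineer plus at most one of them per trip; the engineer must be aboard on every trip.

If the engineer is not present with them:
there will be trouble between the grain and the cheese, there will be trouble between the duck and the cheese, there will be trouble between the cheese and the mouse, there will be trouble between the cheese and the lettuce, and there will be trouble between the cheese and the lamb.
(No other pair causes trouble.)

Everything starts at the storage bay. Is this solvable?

No

Following every safe sequence of crossings from the start, the most of the 7 that can be at the lab module as the airlock pod arrives there on crossings 1, 3, 5 is 1, 2, 3 respectively; the best ever achieved is 3 of 7.
From crossing 7 on, no configuration arises that was not already reachable earlier: only 26 distinct safe configurations (who is on which side, and where the airlock pod is) can ever be reached, none of them has everyone across, and every continuation just revisits them. So no valid plan exists.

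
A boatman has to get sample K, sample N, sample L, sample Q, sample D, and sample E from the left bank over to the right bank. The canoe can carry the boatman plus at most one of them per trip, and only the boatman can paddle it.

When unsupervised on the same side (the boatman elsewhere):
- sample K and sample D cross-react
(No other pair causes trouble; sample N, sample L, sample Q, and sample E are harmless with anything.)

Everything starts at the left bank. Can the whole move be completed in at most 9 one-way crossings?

Counting alone: the boatman can take at most 1 across per trip to the right bank, so moving all 6 needs at least 6 loaded trips out, with a return between consecutive ones — at least 11 crossings.
Since 9 < 11, 9 crossings cannot be enough. (The shortest complete plan in fact takes 11:)
1. Boatman goes to the right bank with sample K.
2. Boatman goes back to the left bank alone.
3. Boatman goes to the right bank with sample N.
4. Boatman goes back to the left bank alone.
5. Boatman goes to the right bank with sample L.
6. Boatman goes back to the left bank alone.
7. Boatman goes to the right bank with sample Q.
8. Boatman goes back to the left bank alone.
9. Boatman goes to the right bank with sample E.
10. Boatman goes back to the left bank alone.
11. Boatman goes to the right bank with sample D.

No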